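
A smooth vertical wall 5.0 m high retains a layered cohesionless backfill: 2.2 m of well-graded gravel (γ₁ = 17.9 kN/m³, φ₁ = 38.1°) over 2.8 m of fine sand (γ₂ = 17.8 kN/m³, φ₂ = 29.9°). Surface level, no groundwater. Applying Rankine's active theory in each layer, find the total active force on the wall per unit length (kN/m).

K_a1 = tan²(45°−38.1°/2) = 0.2368; K_a2 = tan²(45°−29.9°/2) = 0.3347.
Layer 1: σ at base = K_a1 γ₁ h₁ = 9.326 kPa; P₁ = ½×9.326×2.2 = 10.26.
Layer 2: σ_v at top = γ₁h₁ = 39.38; σ_h top = K_a2×39.38 = 13.18; σ_h base = K_a2×(39.38+17.8×2.8) = 29.86.
P₂ = ½(13.18+29.86)×2.8 = 60.26. Total P_a = 10.26+60.26 = 70.51 kN/m.

70.5 kN/m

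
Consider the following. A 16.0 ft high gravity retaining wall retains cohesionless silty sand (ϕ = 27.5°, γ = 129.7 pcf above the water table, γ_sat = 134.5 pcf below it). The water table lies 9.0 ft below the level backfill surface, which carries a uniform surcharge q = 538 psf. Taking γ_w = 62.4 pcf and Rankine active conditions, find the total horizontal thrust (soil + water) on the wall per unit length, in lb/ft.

K_a = tan²(45° − φ/2) = 0.3682.
γ' = 134.5 − 62.4 = 72.10 pcf. h₂ = H − d_w = 7.0 ft.
σ'_h: at surface K_a·q = 198.1; at WT K_a(q+γd_w) = 627.9; at base K_a(q+γd_w+γ'h₂) = 813.8 psf.
P₁ = ½(198.1+627.9)×9.0 = 3717; P₂ = ½(627.9+813.8)×7.0 = 5046; P_w = ½γ_w h₂² = 1529.
Total = 3717+5046+1529 = 10290 lb/ft.

10300 lb/ft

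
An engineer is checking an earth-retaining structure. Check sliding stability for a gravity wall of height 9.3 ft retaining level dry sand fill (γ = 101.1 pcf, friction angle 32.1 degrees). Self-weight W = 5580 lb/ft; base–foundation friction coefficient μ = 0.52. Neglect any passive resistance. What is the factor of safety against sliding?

K_a = tan²(45° − 32.1°/2) = 0.3060.
P_a = ½K_aγH² = 0.5×0.3060×101.1×9.3² = 1338 lb/ft, acting at H/3 = 3.100 ft above the base.
FS_sliding = μW / P_a = 0.52×5580 / 1338 = 2.169.

2.17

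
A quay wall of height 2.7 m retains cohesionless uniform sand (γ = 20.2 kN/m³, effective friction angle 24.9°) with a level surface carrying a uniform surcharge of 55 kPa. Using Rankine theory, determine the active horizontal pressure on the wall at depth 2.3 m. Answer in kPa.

41.3 kPa

K_a = (1 − sin φ)/(1 + sin φ) = 0.4074.
σ_v = γz + q = 20.2 × 2.3 + 55 = 101.5 kPa.
σ_h = K_a σ_v = 0.4074 × 101.5 = 41.34 kPa.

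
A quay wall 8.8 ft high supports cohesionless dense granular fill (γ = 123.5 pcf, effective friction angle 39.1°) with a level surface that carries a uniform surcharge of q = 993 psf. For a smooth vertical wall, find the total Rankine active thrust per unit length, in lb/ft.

3060 lb/ft

K_a = tan²(45° − φ/2) = 0.2265.
Soil triangle: ½ K_a γ H² = 0.5×0.2265×123.5×8.8² = 1083 lb/ft.
Surcharge rectangle: K_a q H = 0.2265×993×8.8 = 1979 lb/ft.
Total = 1083 + 1979 = 3062 lb/ft.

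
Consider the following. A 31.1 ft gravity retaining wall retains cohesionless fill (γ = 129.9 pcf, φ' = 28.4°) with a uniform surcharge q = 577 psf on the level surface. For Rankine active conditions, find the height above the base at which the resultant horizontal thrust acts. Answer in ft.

K_a = 0.3554.
Triangular part P₁ = ½K_aγH² = 22320 at H/3 = 10.37 ft; rectangular part P₂ = K_a q H = 6377 at H/2 = 15.55 ft.
ȳ = (P₁·10.37 + P₂·15.55)/(P₁+P₂) = 11.52 ft.

11.5 ft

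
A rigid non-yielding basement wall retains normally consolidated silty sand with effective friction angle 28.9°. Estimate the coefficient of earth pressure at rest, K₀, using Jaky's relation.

0.517

K₀ = 1 − sin φ' = 1 − sin 28.9° = 0.5167.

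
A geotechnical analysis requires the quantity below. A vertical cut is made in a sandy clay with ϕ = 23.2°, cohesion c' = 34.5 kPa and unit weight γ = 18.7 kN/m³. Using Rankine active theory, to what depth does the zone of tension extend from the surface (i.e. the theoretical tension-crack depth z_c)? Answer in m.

K_a = tan²(45° − 23.2°/2) = 0.4348; √K_a = 0.6594.
The active pressure is zero where K_a γ z = 2c√K_a, so z_c = 2c/(γ√K_a) = 2×34.5/(18.7×0.6594) = 5.596 m.

5.60 m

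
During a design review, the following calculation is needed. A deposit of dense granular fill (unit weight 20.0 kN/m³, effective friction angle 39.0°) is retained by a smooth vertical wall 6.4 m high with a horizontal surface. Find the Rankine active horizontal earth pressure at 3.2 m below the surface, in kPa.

K_a = (1 − sin φ)/(1 + sin φ) = 0.2275.
σ_h = K_a γ z = 0.2275 × 20.0 × 3.2 = 14.56 kPa.

14.6 kPa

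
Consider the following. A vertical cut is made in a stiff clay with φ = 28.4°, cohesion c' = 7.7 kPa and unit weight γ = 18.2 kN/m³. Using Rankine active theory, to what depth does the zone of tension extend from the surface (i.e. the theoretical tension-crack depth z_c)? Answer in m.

1.42 m

K_a = tan²(45° − 28.4°/2) = 0.3554; √K_a = 0.5961.
The active pressure is zero where K_a γ z = 2c√K_a, so z_c = 2c/(γ√K_a) = 2×7.7/(18.2×0.5961) = 1.419 m.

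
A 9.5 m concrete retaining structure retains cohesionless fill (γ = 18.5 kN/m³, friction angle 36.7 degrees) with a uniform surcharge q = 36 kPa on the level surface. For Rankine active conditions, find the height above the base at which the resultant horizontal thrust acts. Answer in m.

K_a = 0.2519.
Triangular part P₁ = ½K_aγH² = 210.3 at H/3 = 3.167 m; rectangular part P₂ = K_a q H = 86.14 at H/2 = 4.750 m.
ȳ = (P₁·3.167 + P₂·4.750)/(P₁+P₂) = 3.627 m.

3.63 m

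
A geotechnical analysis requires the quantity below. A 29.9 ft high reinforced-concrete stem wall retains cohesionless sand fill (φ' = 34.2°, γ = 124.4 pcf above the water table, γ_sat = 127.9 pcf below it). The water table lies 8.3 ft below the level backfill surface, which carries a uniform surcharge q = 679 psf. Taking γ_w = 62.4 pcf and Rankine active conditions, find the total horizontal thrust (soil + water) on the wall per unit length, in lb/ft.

K_a = tan²(45° − φ/2) = 0.2803.
γ' = 127.9 − 62.4 = 65.50 pcf. h₂ = H − d_w = 21.6 ft.
σ'_h: at surface K_a·q = 190.4; at WT K_a(q+γd_w) = 479.8; at base K_a(q+γd_w+γ'h₂) = 876.4 psf.
P₁ = ½(190.4+479.8)×8.3 = 2781; P₂ = ½(479.8+876.4)×21.6 = 14650; P_w = ½γ_w h₂² = 14560.
Total = 2781+14650+14560 = 31990 lb/ft.

32000 lb/ft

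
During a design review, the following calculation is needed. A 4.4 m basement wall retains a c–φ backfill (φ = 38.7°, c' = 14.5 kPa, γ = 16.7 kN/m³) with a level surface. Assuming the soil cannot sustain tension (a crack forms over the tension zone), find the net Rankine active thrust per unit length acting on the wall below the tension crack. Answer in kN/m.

K_a = 0.2306; √K_a = 0.4802.
Tension-crack depth z_c = 2c/(γ√K_a) = 2×14.5/(16.7×0.4802) = 3.616 m.
σ_a at base = K_a γ H − 2c√K_a = 0.2306×16.7×4.4 − 2×14.5×0.4802 = 3.018 kPa.
P_a = ½ × 3.018 × (H − z_c) = 0.5×3.018×0.7837 = 1.183 kN/m.

1.18 kN/m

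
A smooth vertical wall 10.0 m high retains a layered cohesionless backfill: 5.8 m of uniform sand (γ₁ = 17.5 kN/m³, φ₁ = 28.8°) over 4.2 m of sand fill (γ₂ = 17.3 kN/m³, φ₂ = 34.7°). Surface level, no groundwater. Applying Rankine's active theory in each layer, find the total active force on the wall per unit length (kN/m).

262 kN/m

K_a1 = tan²(45°−28.8°/2) = 0.3498; K_a2 = tan²(45°−34.7°/2) = 0.2745.
Layer 1: σ at base = K_a1 γ₁ h₁ = 35.50 kPa; P₁ = ½×35.50×5.8 = 102.9.
Layer 2: σ_v at top = γ₁h₁ = 101.5; σ_h top = K_a2×101.5 = 27.86; σ_h base = K_a2×(101.5+17.3×4.2) = 47.80.
P₂ = ½(27.86+47.80)×4.2 = 158.9. Total P_a = 102.9+158.9 = 261.8 kN/m.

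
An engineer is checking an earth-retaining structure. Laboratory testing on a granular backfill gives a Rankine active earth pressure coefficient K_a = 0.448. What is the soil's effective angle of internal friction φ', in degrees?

K_a = tan²(45° − φ/2) ⇒ 45° − φ/2 = arctan(√0.448) = 33.80°.
φ = 2(45° − 33.80°) = 22.41°.

22.4°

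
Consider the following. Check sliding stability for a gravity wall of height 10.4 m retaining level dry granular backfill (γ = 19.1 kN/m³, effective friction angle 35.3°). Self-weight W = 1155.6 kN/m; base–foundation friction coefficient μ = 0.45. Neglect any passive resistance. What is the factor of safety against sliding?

1.88

K_a = tan²(45° − 35.3°/2) = 0.2675.
P_a = ½K_aγH² = 0.5×0.2675×19.1×10.4² = 276.4 kN/m, acting at H/3 = 3.467 m above the base.
FS_sliding = μW / P_a = 0.45×1155.6 / 276.4 = 1.882.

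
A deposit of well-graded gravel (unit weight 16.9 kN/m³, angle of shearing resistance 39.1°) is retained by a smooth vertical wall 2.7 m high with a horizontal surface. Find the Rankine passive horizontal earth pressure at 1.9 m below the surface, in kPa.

K_p = (1 + sin φ)/(1 − sin φ) = 4.415.
σ_h = K_p γ z = 4.415 × 16.9 × 1.9 = 141.8 kPa.

142 kPa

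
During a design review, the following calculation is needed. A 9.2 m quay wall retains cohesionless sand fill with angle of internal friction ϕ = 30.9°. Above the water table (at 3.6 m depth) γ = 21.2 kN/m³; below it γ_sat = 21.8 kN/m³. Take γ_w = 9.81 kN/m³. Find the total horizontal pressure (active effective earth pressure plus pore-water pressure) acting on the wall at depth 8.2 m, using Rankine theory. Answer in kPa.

K_a = (1 − sin φ)/(1 + sin φ) = 0.3214.
γ' = 21.8 − 9.81 = 11.99 kN/m³.
Effective vertical stress at 8.2 m: σ'_v = 21.2×3.6 + 11.99×4.60 = 131.5 kPa.
σ'_h = K_a σ'_v = 0.3214 × 131.5 = 42.26 kPa; u = γ_w × 4.60 = 45.13 kPa.
Total σ_h = 42.26 + 45.13 = 87.38 kPa.

87.4 kPa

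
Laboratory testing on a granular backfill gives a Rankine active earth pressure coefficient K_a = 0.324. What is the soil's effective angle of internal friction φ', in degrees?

K_a = tan²(45° − φ/2) ⇒ 45° − φ/2 = arctan(√0.324) = 29.65°.
φ = 2(45° − 29.65°) = 30.70°.

30.7°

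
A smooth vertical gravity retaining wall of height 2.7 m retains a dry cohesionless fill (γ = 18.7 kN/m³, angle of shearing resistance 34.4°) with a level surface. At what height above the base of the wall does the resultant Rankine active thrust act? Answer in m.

K_a = 0.2780.
The pressure distribution is triangular, so the resultant acts at H/3 above the base = 2.7/3 = 0.9000 m.

0.900 m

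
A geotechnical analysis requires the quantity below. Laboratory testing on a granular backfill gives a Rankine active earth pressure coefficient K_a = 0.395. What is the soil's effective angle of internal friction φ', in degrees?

K_a = tan²(45° − φ/2) ⇒ 45° − φ/2 = arctan(√0.395) = 32.15°.
φ = 2(45° − 32.15°) = 25.70°.

25.7°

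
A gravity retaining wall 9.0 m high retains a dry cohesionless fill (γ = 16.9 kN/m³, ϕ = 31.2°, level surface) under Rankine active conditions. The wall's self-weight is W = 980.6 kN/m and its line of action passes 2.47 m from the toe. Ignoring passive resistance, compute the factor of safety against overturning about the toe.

3.72

K_a = tan²(45° − 31.2°/2) = 0.3175.
P_a = ½K_aγH² = 0.5×0.3175×16.9×9.0² = 217.3 kN/m, acting at H/3 = 3.000 m above the base.
Overturning moment M_o = P_a × H/3 = 217.3 × 3.000 = 651.9.
Resisting moment M_r = W × 2.47 = 980.6 × 2.47 = 2422.
FS_overturning = M_r/M_o = 2422/651.9 = 3.715.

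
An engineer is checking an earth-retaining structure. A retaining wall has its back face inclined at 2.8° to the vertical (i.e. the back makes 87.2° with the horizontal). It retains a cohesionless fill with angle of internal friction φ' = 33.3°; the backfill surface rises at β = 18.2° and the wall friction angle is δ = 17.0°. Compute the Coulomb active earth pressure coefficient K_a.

0.366

K_a = sin²(α+φ) / [sin²α · sin(α−δ) · (1 + √{sin(φ+δ)sin(φ−β) / (sin(α−δ)sin(α+β))})²].
With α = 87.2°, φ = 33.3°, δ = 17.0°, β = 18.2°: K_a = 0.3660.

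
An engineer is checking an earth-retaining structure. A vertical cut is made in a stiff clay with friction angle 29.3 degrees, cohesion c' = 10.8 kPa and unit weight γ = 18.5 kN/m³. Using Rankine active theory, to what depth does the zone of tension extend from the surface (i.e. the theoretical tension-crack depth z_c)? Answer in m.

K_a = tan²(45° − 29.3°/2) = 0.3428; √K_a = 0.5855.
The active pressure is zero where K_a γ z = 2c√K_a, so z_c = 2c/(γ√K_a) = 2×10.8/(18.5×0.5855) = 1.994 m.

1.99 m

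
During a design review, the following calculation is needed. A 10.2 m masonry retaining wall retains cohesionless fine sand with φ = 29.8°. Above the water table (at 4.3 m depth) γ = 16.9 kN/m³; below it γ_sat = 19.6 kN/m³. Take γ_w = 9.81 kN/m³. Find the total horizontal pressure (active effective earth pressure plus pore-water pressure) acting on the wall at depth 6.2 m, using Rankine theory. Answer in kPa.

49.3 kPa

K_a = (1 − sin φ)/(1 + sin φ) = 0.3360.
γ' = 19.6 − 9.81 = 9.790 kN/m³.
Effective vertical stress at 6.2 m: σ'_v = 16.9×4.3 + 9.790×1.90 = 91.27 kPa.
σ'_h = K_a σ'_v = 0.3360 × 91.27 = 30.67 kPa; u = γ_w × 1.90 = 18.64 kPa.
Total σ_h = 30.67 + 18.64 = 49.31 kPa.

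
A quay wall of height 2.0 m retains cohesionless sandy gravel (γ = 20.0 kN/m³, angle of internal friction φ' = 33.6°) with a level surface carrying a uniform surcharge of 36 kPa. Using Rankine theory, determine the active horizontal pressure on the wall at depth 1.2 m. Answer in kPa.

K_a = (1 − sin φ)/(1 + sin φ) = 0.2875.
σ_v = γz + q = 20.0 × 1.2 + 36 = 60.00 kPa.
σ_h = K_a σ_v = 0.2875 × 60.00 = 17.25 kPa.

17.3 kPa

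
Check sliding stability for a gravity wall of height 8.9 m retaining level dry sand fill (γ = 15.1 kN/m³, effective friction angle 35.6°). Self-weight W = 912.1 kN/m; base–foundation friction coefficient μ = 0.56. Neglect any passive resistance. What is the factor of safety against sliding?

3.23

K_a = tan²(45° − 35.6°/2) = 0.2641.
P_a = ½K_aγH² = 0.5×0.2641×15.1×8.9² = 158.0 kN/m, acting at H/3 = 2.967 m above the base.
FS_sliding = μW / P_a = 0.56×912.1 / 158.0 = 3.234.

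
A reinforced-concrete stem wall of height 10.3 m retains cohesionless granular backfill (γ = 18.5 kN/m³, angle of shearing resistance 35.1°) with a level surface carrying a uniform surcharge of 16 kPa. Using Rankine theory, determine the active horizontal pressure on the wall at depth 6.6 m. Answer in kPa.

K_a = (1 − sin φ)/(1 + sin φ) = 0.2698.
σ_v = γz + q = 18.5 × 6.6 + 16 = 138.1 kPa.
σ_h = K_a σ_v = 0.2698 × 138.1 = 37.26 kPa.

37.3 kPa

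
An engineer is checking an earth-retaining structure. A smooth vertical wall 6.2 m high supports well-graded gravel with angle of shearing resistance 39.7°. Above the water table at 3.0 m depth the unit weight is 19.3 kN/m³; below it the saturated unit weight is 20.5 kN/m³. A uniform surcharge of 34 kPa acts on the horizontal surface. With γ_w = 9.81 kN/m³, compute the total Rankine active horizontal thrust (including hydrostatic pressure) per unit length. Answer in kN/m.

169 kN/m

K_a = tan²(45° − φ/2) = 0.2204.
γ' = 20.5 − 9.81 = 10.69 kN/m³. h₂ = H − d_w = 3.2 m.
σ'_h: at surface K_a·q = 7.495; at WT K_a(q+γd_w) = 20.26; at base K_a(q+γd_w+γ'h₂) = 27.80 kPa.
P₁ = ½(7.495+20.26)×3.0 = 41.63; P₂ = ½(20.26+27.80)×3.2 = 76.89; P_w = ½γ_w h₂² = 50.23.
Total = 41.63+76.89+50.23 = 168.7 kN/m.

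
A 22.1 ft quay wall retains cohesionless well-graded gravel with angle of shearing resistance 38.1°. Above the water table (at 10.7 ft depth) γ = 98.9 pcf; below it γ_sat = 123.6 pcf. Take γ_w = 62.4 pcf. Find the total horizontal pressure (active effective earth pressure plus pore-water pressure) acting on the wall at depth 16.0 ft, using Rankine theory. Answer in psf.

K_a = (1 − sin φ)/(1 + sin φ) = 0.2368.
γ' = 123.6 − 62.4 = 61.20 pcf.
Effective vertical stress at 16.0 ft: σ'_v = 98.9×10.7 + 61.20×5.30 = 1383 psf.
σ'_h = K_a σ'_v = 0.2368 × 1383 = 327.4 psf; u = γ_w × 5.30 = 330.7 psf.
Total σ_h = 327.4 + 330.7 = 658.2 psf.

658 psf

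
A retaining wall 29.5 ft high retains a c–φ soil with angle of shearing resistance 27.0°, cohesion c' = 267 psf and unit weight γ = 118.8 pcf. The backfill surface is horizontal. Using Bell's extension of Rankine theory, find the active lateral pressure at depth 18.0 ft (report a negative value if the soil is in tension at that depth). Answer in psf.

K_a = (1 − sin φ)/(1 + sin φ) = 0.3755.
σ_a = K_a γ z − 2c√K_a = 0.3755×118.8×18.0 − 2×267×0.6128 = 475.8 psf.

476 psf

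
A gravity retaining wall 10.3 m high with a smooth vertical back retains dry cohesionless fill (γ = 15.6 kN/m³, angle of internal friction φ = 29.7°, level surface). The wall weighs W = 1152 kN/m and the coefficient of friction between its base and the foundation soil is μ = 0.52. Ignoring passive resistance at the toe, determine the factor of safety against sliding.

K_a = tan²(45° − 29.7°/2) = 0.3374.
P_a = ½K_aγH² = 0.5×0.3374×15.6×10.3² = 279.2 kN/m, acting at H/3 = 3.433 m above the base.
FS_sliding = μW / P_a = 0.52×1152 / 279.2 = 2.146.

2.15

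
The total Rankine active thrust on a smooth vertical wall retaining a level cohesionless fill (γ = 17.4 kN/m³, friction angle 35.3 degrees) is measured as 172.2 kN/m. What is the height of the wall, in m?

K_a = 0.2675. P_a = ½ K_a γ H² ⇒ H = √(2P_a/(K_a γ)).
H = √(2×172.2/(0.2675×17.4)) = 8.601 m.

8.60 m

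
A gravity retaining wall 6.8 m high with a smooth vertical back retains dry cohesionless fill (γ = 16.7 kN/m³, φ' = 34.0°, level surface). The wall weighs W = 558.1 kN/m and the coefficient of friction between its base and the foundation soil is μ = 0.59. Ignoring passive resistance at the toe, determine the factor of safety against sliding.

3.02

K_a = tan²(45° − 34.0°/2) = 0.2827.
P_a = ½K_aγH² = 0.5×0.2827×16.7×6.8² = 109.2 kN/m, acting at H/3 = 2.267 m above the base.
FS_sliding = μW / P_a = 0.59×558.1 / 109.2 = 3.017.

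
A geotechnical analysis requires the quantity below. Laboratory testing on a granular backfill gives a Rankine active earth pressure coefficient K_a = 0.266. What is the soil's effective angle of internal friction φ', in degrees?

K_a = tan²(45° − φ/2) ⇒ 45° − φ/2 = arctan(√0.266) = 27.28°.
φ = 2(45° − 27.28°) = 35.43°.

35.4°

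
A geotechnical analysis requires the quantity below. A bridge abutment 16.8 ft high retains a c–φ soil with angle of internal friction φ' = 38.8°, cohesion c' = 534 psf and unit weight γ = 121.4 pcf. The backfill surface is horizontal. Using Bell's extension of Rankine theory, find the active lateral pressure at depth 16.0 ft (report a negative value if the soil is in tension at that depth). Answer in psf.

K_a = (1 − sin φ)/(1 + sin φ) = 0.2296.
σ_a = K_a γ z − 2c√K_a = 0.2296×121.4×16.0 − 2×534×0.4791 = -65.81 psf.

-65.8 psf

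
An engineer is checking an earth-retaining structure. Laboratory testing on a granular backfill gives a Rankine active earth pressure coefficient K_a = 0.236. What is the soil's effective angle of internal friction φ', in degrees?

K_a = tan²(45° − φ/2) ⇒ 45° − φ/2 = arctan(√0.236) = 25.91°.
φ = 2(45° − 25.91°) = 38.18°.

38.2°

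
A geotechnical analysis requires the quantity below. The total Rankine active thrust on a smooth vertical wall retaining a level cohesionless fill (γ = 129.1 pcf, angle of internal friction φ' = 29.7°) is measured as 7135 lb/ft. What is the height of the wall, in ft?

K_a = 0.3374. P_a = ½ K_a γ H² ⇒ H = √(2P_a/(K_a γ)).
H = √(2×7135/(0.3374×129.1)) = 18.10 ft.

18.1 ft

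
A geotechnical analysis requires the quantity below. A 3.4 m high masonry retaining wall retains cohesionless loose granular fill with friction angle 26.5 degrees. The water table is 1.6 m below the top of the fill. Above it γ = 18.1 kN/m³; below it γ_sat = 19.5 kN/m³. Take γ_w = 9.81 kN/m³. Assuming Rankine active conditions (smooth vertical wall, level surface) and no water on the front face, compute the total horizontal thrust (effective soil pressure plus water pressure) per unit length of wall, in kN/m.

K_a = tan²(45° − φ/2) = 0.3829.
γ' = 19.5 − 9.81 = 9.690 kN/m³. Depth below WT = 1.8 m.
σ'_h at WT = K_a γ d_w = 11.09 kPa; at base = 11.09 + K_a γ' × 1.8 = 17.77 kPa.
P₁ (0–1.6 m) = ½×11.09×1.6 = 8.872. P₂ (1.6–3.4 m) = ½(11.09+17.77)×1.8 = 25.97.
P_w = ½ γ_w h₂² = 0.5×9.81×1.8² = 15.89. Total = 8.872+25.97+15.89 = 50.74 kN/m.

50.7 kN/m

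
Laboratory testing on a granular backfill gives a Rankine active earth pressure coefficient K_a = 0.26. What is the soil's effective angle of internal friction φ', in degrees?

K_a = tan²(45° − φ/2) ⇒ 45° − φ/2 = arctan(√0.26) = 27.02°.
φ = 2(45° − 27.02°) = 35.97°.

36.0°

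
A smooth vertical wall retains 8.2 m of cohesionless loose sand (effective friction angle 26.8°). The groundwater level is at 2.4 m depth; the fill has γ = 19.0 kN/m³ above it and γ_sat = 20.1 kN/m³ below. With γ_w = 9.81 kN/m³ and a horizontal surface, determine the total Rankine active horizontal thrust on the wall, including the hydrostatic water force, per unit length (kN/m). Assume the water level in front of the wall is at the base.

351 kN/m

K_a = tan²(45° − φ/2) = 0.3785.
γ' = 20.1 − 9.81 = 10.29 kN/m³. Depth below WT = 5.8 m.
σ'_h at WT = K_a γ d_w = 17.26 kPa; at base = 17.26 + K_a γ' × 5.8 = 39.85 kPa.
P₁ (0–2.4 m) = ½×17.26×2.4 = 20.71. P₂ (2.4–8.2 m) = ½(17.26+39.85)×5.8 = 165.6.
P_w = ½ γ_w h₂² = 0.5×9.81×5.8² = 165.0. Total = 20.71+165.6+165.0 = 351.3 kN/m.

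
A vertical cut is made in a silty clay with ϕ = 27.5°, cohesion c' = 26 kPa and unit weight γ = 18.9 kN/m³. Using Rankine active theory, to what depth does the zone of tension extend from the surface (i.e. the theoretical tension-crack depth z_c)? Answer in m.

K_a = tan²(45° − 27.5°/2) = 0.3682; √K_a = 0.6068.
The active pressure is zero where K_a γ z = 2c√K_a, so z_c = 2c/(γ√K_a) = 2×26/(18.9×0.6068) = 4.534 m.

4.53 m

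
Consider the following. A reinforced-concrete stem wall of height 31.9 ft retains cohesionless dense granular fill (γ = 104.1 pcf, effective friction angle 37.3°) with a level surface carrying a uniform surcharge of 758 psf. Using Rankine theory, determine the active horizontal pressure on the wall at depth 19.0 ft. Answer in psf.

K_a = (1 − sin φ)/(1 + sin φ) = 0.2453.
σ_v = γz + q = 104.1 × 19.0 + 758 = 2736 psf.
σ_h = K_a σ_v = 0.2453 × 2736 = 671.2 psf.

671 psf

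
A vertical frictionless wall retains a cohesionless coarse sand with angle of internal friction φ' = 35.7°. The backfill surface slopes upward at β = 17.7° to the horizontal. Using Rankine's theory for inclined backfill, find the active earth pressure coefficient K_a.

0.299

K_a = cos β · (cos β − √(cos²β − cos²φ)) / (cos β + √(cos²β − cos²φ)).
cos β = 0.9527, cos φ = 0.8121, √(cos²β − cos²φ) = 0.4981.
K_a = 0.9527 × (0.9527 − 0.4981)/(0.9527 + 0.4981) = 0.2985.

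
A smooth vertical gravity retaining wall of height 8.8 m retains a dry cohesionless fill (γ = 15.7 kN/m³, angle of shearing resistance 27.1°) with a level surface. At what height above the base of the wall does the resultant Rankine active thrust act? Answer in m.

K_a = 0.3741.
The pressure distribution is triangular, so the resultant acts at H/3 above the base = 8.8/3 = 2.933 m.

2.93 m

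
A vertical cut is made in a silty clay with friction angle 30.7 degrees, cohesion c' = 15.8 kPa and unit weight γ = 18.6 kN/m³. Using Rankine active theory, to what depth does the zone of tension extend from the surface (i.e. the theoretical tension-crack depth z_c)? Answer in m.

2.98 m

K_a = tan²(45° − 30.7°/2) = 0.3240; √K_a = 0.5692.
The active pressure is zero where K_a γ z = 2c√K_a, so z_c = 2c/(γ√K_a) = 2×15.8/(18.6×0.5692) = 2.985 m.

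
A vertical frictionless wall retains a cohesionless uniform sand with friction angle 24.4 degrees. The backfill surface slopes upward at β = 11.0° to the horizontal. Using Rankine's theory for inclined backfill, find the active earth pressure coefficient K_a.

0.448

K_a = cos β · (cos β − √(cos²β − cos²φ)) / (cos β + √(cos²β − cos²φ)).
cos β = 0.9816, cos φ = 0.9107, √(cos²β − cos²φ) = 0.3664.
K_a = 0.9816 × (0.9816 − 0.3664)/(0.9816 + 0.3664) = 0.4480.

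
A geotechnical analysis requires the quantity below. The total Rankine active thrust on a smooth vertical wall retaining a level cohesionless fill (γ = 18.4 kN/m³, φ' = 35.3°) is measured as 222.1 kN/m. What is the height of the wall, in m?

K_a = 0.2675. P_a = ½ K_a γ H² ⇒ H = √(2P_a/(K_a γ)).
H = √(2×222.1/(0.2675×18.4)) = 9.499 m.

9.50 m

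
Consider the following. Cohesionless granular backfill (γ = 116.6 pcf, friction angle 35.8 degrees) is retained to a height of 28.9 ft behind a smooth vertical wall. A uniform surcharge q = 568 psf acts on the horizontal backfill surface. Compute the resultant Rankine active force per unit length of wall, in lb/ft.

17000 lb/ft

K_a = tan²(45° − φ/2) = 0.2619.
Soil triangle: ½ K_a γ H² = 0.5×0.2619×116.6×28.9² = 12750 lb/ft.
Surcharge rectangle: K_a q H = 0.2619×568×28.9 = 4299 lb/ft.
Total = 12750 + 4299 = 17050 lb/ft.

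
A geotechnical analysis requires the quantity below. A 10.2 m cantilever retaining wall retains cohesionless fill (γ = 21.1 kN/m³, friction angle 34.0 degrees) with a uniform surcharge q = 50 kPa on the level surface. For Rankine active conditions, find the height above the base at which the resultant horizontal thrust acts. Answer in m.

K_a = 0.2827.
Triangular part P₁ = ½K_aγH² = 310.3 at H/3 = 3.400 m; rectangular part P₂ = K_a q H = 144.2 at H/2 = 5.100 m.
ȳ = (P₁·3.400 + P₂·5.100)/(P₁+P₂) = 3.939 m.

3.94 m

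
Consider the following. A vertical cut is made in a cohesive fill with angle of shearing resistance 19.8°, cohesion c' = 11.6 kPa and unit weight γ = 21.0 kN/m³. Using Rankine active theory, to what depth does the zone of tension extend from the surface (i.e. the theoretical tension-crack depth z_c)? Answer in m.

1.57 m

K_a = tan²(45° − 19.8°/2) = 0.4939; √K_a = 0.7028.
The active pressure is zero where K_a γ z = 2c√K_a, so z_c = 2c/(γ√K_a) = 2×11.6/(21.0×0.7028) = 1.572 m.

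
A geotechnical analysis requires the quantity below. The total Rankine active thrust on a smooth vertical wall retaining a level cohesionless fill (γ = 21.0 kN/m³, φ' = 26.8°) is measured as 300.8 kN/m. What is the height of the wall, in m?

K_a = 0.3785. P_a = ½ K_a γ H² ⇒ H = √(2P_a/(K_a γ)).
H = √(2×300.8/(0.3785×21.0)) = 8.700 m.

8.70 m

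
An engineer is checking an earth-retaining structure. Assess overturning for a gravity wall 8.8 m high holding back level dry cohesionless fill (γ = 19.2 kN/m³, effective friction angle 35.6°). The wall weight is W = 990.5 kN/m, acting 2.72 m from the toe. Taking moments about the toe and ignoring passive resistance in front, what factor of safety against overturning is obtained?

4.68

K_a = tan²(45° − 35.6°/2) = 0.2641.
P_a = ½K_aγH² = 0.5×0.2641×19.2×8.8² = 196.4 kN/m, acting at H/3 = 2.933 m above the base.
Overturning moment M_o = P_a × H/3 = 196.4 × 2.933 = 576.0.
Resisting moment M_r = W × 2.72 = 990.5 × 2.72 = 2694.
FS_overturning = M_r/M_o = 2694/576.0 = 4.678.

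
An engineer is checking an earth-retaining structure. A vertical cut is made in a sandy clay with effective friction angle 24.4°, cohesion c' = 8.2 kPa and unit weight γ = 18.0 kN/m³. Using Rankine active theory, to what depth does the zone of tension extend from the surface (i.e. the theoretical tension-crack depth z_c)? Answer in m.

K_a = tan²(45° − 24.4°/2) = 0.4153; √K_a = 0.6445.
The active pressure is zero where K_a γ z = 2c√K_a, so z_c = 2c/(γ√K_a) = 2×8.2/(18.0×0.6445) = 1.414 m.

1.41 m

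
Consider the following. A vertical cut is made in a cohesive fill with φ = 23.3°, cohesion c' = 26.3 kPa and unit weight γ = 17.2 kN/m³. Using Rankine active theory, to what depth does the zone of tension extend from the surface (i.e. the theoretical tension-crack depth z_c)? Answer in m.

4.65 m

K_a = tan²(45° − 23.3°/2) = 0.4331; √K_a = 0.6581.
The active pressure is zero where K_a γ z = 2c√K_a, so z_c = 2c/(γ√K_a) = 2×26.3/(17.2×0.6581) = 4.647 m.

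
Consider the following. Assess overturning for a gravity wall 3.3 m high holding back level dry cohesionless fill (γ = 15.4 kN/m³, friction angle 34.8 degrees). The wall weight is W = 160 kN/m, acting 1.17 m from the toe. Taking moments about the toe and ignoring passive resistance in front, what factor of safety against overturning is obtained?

7.43

K_a = tan²(45° − 34.8°/2) = 0.2733.
P_a = ½K_aγH² = 0.5×0.2733×15.4×3.3² = 22.92 kN/m, acting at H/3 = 1.100 m above the base.
Overturning moment M_o = P_a × H/3 = 22.92 × 1.100 = 25.21.
Resisting moment M_r = W × 1.17 = 160 × 1.17 = 187.2.
FS_overturning = M_r/M_o = 187.2/25.21 = 7.426.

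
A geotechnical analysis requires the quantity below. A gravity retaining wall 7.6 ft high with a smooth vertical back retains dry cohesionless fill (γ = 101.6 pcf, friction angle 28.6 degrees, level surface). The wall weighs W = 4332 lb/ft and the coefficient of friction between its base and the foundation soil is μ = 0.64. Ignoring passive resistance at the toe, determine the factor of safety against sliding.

K_a = tan²(45° − 28.6°/2) = 0.3525.
P_a = ½K_aγH² = 0.5×0.3525×101.6×7.6² = 1034 lb/ft, acting at H/3 = 2.533 ft above the base.
FS_sliding = μW / P_a = 0.64×4332 / 1034 = 2.680.

2.68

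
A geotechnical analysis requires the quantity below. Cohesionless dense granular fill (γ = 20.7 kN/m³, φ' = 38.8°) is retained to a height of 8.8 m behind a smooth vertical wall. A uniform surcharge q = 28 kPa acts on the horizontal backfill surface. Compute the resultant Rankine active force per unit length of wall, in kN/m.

K_a = tan²(45° − φ/2) = 0.2296.
Soil triangle: ½ K_a γ H² = 0.5×0.2296×20.7×8.8² = 184.0 kN/m.
Surcharge rectangle: K_a q H = 0.2296×28×8.8 = 56.56 kN/m.
Total = 184.0 + 56.56 = 240.6 kN/m.

241 kN/m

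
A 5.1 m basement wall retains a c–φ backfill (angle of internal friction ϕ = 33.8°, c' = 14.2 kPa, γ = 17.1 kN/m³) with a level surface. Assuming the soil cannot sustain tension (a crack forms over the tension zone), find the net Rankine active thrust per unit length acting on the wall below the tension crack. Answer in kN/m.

9.65 kN/m

K_a = 0.2851; √K_a = 0.5340.
Tension-crack depth z_c = 2c/(γ√K_a) = 2×14.2/(17.1×0.5340) = 3.110 m.
σ_a at base = K_a γ H − 2c√K_a = 0.2851×17.1×5.1 − 2×14.2×0.5340 = 9.700 kPa.
P_a = ½ × 9.700 × (H − z_c) = 0.5×9.700×1.990 = 9.649 kN/m.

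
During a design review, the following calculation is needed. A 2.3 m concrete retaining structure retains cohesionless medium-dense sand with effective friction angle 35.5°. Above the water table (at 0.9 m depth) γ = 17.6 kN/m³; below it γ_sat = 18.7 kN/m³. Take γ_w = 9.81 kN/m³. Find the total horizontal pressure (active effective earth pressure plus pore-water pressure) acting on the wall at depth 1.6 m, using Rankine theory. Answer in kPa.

12.7 kPa

K_a = (1 − sin φ)/(1 + sin φ) = 0.2653.
γ' = 18.7 − 9.81 = 8.890 kN/m³.
Effective vertical stress at 1.6 m: σ'_v = 17.6×0.9 + 8.890×0.700 = 22.06 kPa.
σ'_h = K_a σ'_v = 0.2653 × 22.06 = 5.852 kPa; u = γ_w × 0.700 = 6.867 kPa.
Total σ_h = 5.852 + 6.867 = 12.72 kPa.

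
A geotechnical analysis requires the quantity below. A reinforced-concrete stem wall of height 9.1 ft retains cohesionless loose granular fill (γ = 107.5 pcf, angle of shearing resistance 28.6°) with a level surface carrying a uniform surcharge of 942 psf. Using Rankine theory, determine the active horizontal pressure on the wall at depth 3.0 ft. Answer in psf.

446 psf

K_a = (1 − sin φ)/(1 + sin φ) = 0.3525.
σ_v = γz + q = 107.5 × 3.0 + 942 = 1264 psf.
σ_h = K_a σ_v = 0.3525 × 1264 = 445.8 psf.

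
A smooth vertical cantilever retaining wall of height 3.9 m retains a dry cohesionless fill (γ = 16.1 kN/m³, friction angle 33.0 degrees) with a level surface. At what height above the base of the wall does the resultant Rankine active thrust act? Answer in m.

K_a = 0.2948.
The pressure distribution is triangular, so the resultant acts at H/3 above the base = 3.9/3 = 1.300 m.

1.30 m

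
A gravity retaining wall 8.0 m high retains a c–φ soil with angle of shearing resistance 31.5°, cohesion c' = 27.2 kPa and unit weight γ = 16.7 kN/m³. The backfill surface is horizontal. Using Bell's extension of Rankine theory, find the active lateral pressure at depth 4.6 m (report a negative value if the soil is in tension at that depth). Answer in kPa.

K_a = (1 − sin φ)/(1 + sin φ) = 0.3136.
σ_a = K_a γ z − 2c√K_a = 0.3136×16.7×4.6 − 2×27.2×0.5600 = -6.372 kPa.

-6.37 kPa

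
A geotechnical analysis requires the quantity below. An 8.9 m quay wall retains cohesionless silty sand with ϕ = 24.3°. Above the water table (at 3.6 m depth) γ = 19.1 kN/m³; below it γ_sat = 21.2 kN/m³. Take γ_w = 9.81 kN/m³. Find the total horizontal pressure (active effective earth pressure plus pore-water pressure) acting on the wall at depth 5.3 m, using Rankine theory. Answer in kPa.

53.4 kPa

K_a = (1 − sin φ)/(1 + sin φ) = 0.4169.
γ' = 21.2 − 9.81 = 11.39 kN/m³.
Effective vertical stress at 5.3 m: σ'_v = 19.1×3.6 + 11.39×1.70 = 88.12 kPa.
σ'_h = K_a σ'_v = 0.4169 × 88.12 = 36.74 kPa; u = γ_w × 1.70 = 16.68 kPa.
Total σ_h = 36.74 + 16.68 = 53.42 kPa.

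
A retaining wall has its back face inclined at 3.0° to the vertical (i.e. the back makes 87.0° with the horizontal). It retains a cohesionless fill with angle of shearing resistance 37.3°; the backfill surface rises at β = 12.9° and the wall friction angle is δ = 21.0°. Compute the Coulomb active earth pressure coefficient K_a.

0.284

K_a = sin²(α+φ) / [sin²α · sin(α−δ) · (1 + √{sin(φ+δ)sin(φ−β) / (sin(α−δ)sin(α+β))})²].
With α = 87.0°, φ = 37.3°, δ = 21.0°, β = 12.9°: K_a = 0.2837.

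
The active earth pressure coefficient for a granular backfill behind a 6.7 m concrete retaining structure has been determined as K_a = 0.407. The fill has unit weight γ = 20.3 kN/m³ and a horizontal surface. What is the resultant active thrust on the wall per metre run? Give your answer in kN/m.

P = ½ K_a γ H² = 0.5 × 0.407 × 20.3 × 6.7² = 185.4 kN/m.

185 kN/m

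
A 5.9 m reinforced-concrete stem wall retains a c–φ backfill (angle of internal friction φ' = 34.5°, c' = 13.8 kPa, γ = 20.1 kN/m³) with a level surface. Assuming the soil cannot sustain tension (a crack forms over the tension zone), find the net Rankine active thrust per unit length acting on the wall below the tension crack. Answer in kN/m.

K_a = 0.2768; √K_a = 0.5261.
Tension-crack depth z_c = 2c/(γ√K_a) = 2×13.8/(20.1×0.5261) = 2.610 m.
σ_a at base = K_a γ H − 2c√K_a = 0.2768×20.1×5.9 − 2×13.8×0.5261 = 18.31 kPa.
P_a = ½ × 18.31 × (H − z_c) = 0.5×18.31×3.290 = 30.11 kN/m.

30.1 kN/m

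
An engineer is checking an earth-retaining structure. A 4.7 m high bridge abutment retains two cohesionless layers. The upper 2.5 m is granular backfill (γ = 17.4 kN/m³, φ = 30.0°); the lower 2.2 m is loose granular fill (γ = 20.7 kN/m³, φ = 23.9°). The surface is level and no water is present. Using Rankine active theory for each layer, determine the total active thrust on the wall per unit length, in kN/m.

K_a1 = tan²(45°−30.0°/2) = 0.3333; K_a2 = tan²(45°−23.9°/2) = 0.4233.
Layer 1: σ at base = K_a1 γ₁ h₁ = 14.50 kPa; P₁ = ½×14.50×2.5 = 18.12.
Layer 2: σ_v at top = γ₁h₁ = 43.50; σ_h top = K_a2×43.50 = 18.42; σ_h base = K_a2×(43.50+20.7×2.2) = 37.69.
P₂ = ½(18.42+37.69)×2.2 = 61.72. Total P_a = 18.12+61.72 = 79.85 kN/m.

79.8 kN/m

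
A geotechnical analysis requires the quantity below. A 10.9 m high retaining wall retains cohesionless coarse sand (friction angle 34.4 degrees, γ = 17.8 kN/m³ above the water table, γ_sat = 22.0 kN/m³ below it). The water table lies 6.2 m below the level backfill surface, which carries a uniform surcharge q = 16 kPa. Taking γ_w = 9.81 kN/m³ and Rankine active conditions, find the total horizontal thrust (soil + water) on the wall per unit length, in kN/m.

434 kN/m

K_a = tan²(45° − φ/2) = 0.2780.
γ' = 22.0 − 9.81 = 12.19 kN/m³. h₂ = H − d_w = 4.7 m.
σ'_h: at surface K_a·q = 4.448; at WT K_a(q+γd_w) = 35.13; at base K_a(q+γd_w+γ'h₂) = 51.05 kPa.
P₁ = ½(4.448+35.13)×6.2 = 122.7; P₂ = ½(35.13+51.05)×4.7 = 202.5; P_w = ½γ_w h₂² = 108.4.
Total = 122.7+202.5+108.4 = 433.5 kN/m.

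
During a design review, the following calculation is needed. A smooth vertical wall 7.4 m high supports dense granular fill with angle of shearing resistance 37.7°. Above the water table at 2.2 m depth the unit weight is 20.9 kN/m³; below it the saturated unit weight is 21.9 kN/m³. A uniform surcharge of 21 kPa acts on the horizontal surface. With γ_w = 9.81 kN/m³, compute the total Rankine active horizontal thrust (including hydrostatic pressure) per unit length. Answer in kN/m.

279 kN/m

K_a = tan²(45° − φ/2) = 0.2411.
γ' = 21.9 − 9.81 = 12.09 kN/m³. h₂ = H − d_w = 5.2 m.
σ'_h: at surface K_a·q = 5.062; at WT K_a(q+γd_w) = 16.15; at base K_a(q+γd_w+γ'h₂) = 31.30 kPa.
P₁ = ½(5.062+16.15)×2.2 = 23.33; P₂ = ½(16.15+31.30)×5.2 = 123.4; P_w = ½γ_w h₂² = 132.6.
Total = 23.33+123.4+132.6 = 279.3 kN/m.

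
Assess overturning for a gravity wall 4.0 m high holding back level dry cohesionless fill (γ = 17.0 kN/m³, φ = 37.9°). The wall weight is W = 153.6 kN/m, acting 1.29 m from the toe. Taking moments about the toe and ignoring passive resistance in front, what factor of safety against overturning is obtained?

K_a = tan²(45° − 37.9°/2) = 0.2389.
P_a = ½K_aγH² = 0.5×0.2389×17.0×4.0² = 32.50 kN/m, acting at H/3 = 1.333 m above the base.
Overturning moment M_o = P_a × H/3 = 32.50 × 1.333 = 43.33.
Resisting moment M_r = W × 1.29 = 153.6 × 1.29 = 198.1.
FS_overturning = M_r/M_o = 198.1/43.33 = 4.573.

4.57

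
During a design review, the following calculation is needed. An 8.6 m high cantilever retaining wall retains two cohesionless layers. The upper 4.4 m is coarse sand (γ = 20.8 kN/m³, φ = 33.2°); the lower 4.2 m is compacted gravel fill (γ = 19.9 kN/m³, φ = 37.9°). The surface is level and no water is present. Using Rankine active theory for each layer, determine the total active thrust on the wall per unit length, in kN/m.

193 kN/m

K_a1 = tan²(45°−33.2°/2) = 0.2924; K_a2 = tan²(45°−37.9°/2) = 0.2389.
Layer 1: σ at base = K_a1 γ₁ h₁ = 26.76 kPa; P₁ = ½×26.76×4.4 = 58.86.
Layer 2: σ_v at top = γ₁h₁ = 91.52; σ_h top = K_a2×91.52 = 21.87; σ_h base = K_a2×(91.52+19.9×4.2) = 41.84.
P₂ = ½(21.87+41.84)×4.2 = 133.8. Total P_a = 58.86+133.8 = 192.6 kN/m.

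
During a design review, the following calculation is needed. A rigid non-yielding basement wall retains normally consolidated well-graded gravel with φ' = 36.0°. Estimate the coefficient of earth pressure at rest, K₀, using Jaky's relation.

0.412

K₀ = 1 − sin φ' = 1 − sin 36.0° = 0.4122.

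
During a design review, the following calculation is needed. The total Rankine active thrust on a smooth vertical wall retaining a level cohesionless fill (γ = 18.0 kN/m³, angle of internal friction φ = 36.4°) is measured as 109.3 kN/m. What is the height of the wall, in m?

K_a = 0.2552. P_a = ½ K_a γ H² ⇒ H = √(2P_a/(K_a γ)).
H = √(2×109.3/(0.2552×18.0)) = 6.899 m.

6.90 m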